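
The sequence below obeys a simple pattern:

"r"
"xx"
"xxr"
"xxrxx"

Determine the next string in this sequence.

From term 3 onward, concatenate the last term with the second-to-last: xx·r = xxr, xxr·xx = xxrxx, …
So term 5 is xxrxx·xxr.

xxrxxxxr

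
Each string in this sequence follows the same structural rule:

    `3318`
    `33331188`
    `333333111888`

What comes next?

3333333311118888

Each string has the form 3^{2n} 1^{n} 8^{n} (n = 1, 2, …).
At n = 4 the blocks have lengths 8, 4, 4.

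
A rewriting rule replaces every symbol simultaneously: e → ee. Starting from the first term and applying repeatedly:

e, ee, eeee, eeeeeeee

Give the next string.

eeeeeeeeeeeeeeee

Apply φ to eeeeeeee symbol by symbol: e→ee, e→ee, e→ee, e→ee, e→ee, e→ee, e→ee, e→ee; joined: ee ee ee ee ee ee ee ee.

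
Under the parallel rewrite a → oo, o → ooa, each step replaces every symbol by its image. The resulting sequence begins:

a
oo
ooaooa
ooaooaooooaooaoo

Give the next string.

Rewriting the 16 symbols of ooaooaooooaooaoo one by one yields ooa ooa oo ooa ooa oo ooa ooa ooa ooa oo ooa ooa oo ooa ooa; concatenated:

ooaooaooooaooaooooaooaooaooaooooaooaooooaooa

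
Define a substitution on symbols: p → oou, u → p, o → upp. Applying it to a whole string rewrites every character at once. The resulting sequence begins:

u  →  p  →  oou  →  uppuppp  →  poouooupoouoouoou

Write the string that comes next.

Applying the rule to each of the 17 symbols of poouooupoouoouoou gives the pieces oou upp upp p upp upp p oou upp upp p upp upp p upp upp p, which concatenate to the answer.

oouuppupppuppupppoouuppupppuppupppuppuppp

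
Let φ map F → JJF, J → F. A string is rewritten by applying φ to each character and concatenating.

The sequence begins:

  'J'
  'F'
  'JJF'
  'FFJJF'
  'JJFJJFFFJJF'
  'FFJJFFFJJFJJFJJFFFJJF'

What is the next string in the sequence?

Replace each of the 21 characters of FFJJFFFJJFJJFJJFFFJJF in place — JJF JJF F F JJF JJF JJF F F JJF F F JJF F F JJF JJF JJF F F JJF — and concatenate.

JJFJJFFFJJFJJFJJFFFJJFFFJJFFFJJFJJFJJFFFJJF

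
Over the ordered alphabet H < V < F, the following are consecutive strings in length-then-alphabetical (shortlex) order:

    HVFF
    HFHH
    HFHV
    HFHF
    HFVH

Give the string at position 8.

Continuing the enumeration 3 steps past HFVH: HFVH → HFVV → HFVF → (answer).

HFFH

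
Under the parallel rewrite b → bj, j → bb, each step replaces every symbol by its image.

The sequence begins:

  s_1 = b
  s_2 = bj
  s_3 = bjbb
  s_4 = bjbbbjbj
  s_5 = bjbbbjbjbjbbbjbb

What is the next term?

bjbbbjbjbjbbbjbbbjbbbjbjbjbbbjbj

φ(bjbbbjbjbjbbbjbb) expands symbol-by-symbol to bj bb bj bj bj bb bj bb bj bb bj bj bj bb bj bj; joining the 16 pieces gives the next term.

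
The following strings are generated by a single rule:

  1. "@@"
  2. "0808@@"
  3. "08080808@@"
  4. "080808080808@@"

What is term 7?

Each term is the previous one with 0808 prepended.
From 080808080808@@, 3 further steps: 080808080808@@ → 0808080808080808@@ → 08080808080808080808@@ → (answer).

080808080808080808080808@@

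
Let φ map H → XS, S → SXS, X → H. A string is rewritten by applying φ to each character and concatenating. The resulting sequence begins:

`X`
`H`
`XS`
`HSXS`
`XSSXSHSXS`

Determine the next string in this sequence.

HSXSSXSHSXSXSSXSHSXS

Apply φ to XSSXSHSXS symbol by symbol: X→H, S→SXS, S→SXS, X→H, S→SXS, H→XS, S→SXS, X→H, S→SXS; joined: H SXS SXS H SXS XS SXS H SXS.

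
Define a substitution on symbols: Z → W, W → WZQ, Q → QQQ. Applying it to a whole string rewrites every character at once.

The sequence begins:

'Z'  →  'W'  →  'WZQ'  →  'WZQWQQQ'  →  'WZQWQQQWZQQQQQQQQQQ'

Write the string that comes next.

Rewriting the 19 symbols of WZQWQQQWZQQQQQQQQQQ one by one yields WZQ W QQQ WZQ QQQ QQQ QQQ WZQ W QQQ QQQ QQQ QQQ QQQ QQQ QQQ QQQ QQQ QQQ; concatenated:

WZQWQQQWZQQQQQQQQQQWZQWQQQQQQQQQQQQQQQQQQQQQQQQQQQQQQ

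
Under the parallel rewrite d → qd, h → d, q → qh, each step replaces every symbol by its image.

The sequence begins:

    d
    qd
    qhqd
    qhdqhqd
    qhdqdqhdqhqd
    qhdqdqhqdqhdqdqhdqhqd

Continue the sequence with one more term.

qhdqdqhqdqhdqhqdqhdqdqhqdqhdqdqhdqhqd

φ(qhdqdqhqdqhdqdqhdqhqd) expands symbol-by-symbol to qh d qd qh qd qh d qh qd qh d qd qh qd qh d qd qh d qh qd; joining the 21 pieces gives the next term.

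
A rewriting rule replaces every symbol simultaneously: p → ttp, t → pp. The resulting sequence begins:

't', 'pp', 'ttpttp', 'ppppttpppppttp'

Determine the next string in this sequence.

ttpttpttpttpppppttpttpttpttpttpppppttp

Applying the rule to each of the 14 symbols of ppppttpppppttp gives the pieces ttp ttp ttp ttp pp pp ttp ttp ttp ttp ttp pp pp ttp, which concatenate to the answer.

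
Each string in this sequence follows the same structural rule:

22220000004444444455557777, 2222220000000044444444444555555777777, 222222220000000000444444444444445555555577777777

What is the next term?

Term n consists of 2n 2's, followed by 2n+2 0's, followed by 3n+2 4's, followed by 2n 5's, followed by 2n 7's, where the shown terms are n = 2, 3, 4.
At n = 5 the blocks have lengths 10, 12, 17, 10, 10.

22222222220000000000004444444444444444455555555557777777777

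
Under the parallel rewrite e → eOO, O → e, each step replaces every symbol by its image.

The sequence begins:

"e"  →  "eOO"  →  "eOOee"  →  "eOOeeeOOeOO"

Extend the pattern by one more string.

eOOeeeOOeOOeOOeeeOOee

Expanding eOOeeeOOeOO: e→eOO, O→e, O→e, e→eOO, e→eOO, e→eOO, O→e, O→e, e→eOO, O→e, O→e. Concatenated: eOO e e eOO eOO eOO e e eOO e e.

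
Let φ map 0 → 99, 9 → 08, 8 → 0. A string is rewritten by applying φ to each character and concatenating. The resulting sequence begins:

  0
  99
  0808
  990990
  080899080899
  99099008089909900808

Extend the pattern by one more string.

Replace each of the 20 characters of 99099008089909900808 in place — 08 08 99 08 08 99 99 0 99 0 08 08 99 08 08 99 99 0 99 0 — and concatenate.

080899080899990990080899080899990990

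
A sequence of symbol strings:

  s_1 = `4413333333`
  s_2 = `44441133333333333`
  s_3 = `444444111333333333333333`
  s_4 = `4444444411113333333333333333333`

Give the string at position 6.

The n-th term is 2n 4's then n 1's then 4n+3 3's (n = 1, 2, …).
Setting n = 6 gives 12, 6, 27 characters in each block.

444444444444111111333333333333333333333333333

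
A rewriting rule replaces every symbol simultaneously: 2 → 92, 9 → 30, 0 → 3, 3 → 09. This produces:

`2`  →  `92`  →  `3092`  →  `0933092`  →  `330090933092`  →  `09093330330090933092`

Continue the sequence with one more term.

Rewriting the 20 symbols of 09093330330090933092 one by one yields 3 30 3 30 09 09 09 3 09 09 3 3 30 3 30 09 09 3 30 92; concatenated:

330330090909309093330330090933092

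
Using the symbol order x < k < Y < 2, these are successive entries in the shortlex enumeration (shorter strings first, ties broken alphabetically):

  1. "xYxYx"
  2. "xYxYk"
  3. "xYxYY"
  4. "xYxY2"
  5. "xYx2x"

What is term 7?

Stepping forward 2 times from xYx2x: xYx2x → xYx2k, then the target.

xYx2Y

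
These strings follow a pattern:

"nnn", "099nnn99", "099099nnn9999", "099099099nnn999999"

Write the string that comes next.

Each term wraps the previous one in 099 on the left and 99 on the right.
Applying this once more to 099099099nnn999999:

099099099099nnn99999999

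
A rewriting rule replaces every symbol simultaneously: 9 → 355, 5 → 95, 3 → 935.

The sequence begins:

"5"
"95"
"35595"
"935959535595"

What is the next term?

355935953559535595935959535595

Rewriting each symbol of 935959535595: 9→355, 3→935, 5→95, 9→355, 5→95, 9→355, 5→95, 3→935, 5→95, 5→95, 9→355, 5→95, which concatenates to 355 935 95 355 95 355 95 935 95 95 355 95.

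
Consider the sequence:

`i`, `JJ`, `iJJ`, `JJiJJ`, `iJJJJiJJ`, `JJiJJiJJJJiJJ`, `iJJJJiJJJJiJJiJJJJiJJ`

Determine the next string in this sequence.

JJiJJiJJJJiJJiJJJJiJJJJiJJiJJJJiJJ

Each term (from the third on) is the two preceding terms concatenated in order: term 3 = i·JJ = iJJ.
The next term joins JJiJJiJJJJiJJ and iJJJJiJJJJiJJiJJJJiJJ.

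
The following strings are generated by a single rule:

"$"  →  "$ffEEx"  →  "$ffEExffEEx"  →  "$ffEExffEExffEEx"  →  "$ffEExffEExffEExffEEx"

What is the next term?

Each term is the previous one with ffEEx appended.
So the next term is $ffEExffEExffEExffEEx·ffEEx.

$ffEExffEExffEExffEExffEEx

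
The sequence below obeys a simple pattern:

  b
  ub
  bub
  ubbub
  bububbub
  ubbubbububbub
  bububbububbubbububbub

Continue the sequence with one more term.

ubbubbububbubbububbububbubbububbub

Each term (from the third on) is the two preceding terms concatenated in order: term 3 = b·ub = bub.
The next term joins ubbubbububbub and bububbububbubbububbub.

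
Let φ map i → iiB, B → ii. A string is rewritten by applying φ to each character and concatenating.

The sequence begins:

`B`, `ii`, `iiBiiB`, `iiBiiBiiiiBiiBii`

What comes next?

φ(iiBiiBiiiiBiiBii) expands symbol-by-symbol to iiB iiB ii iiB iiB ii iiB iiB iiB iiB ii iiB iiB ii iiB iiB; joining the 16 pieces gives the next term.

iiBiiBiiiiBiiBiiiiBiiBiiBiiBiiiiBiiBiiiiBiiB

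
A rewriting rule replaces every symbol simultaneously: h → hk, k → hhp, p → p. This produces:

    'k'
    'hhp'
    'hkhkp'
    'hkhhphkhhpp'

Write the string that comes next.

hkhhphkhkphkhhphkhkpp

Apply φ to hkhhphkhhpp symbol by symbol: h→hk, k→hhp, h→hk, h→hk, p→p, h→hk, k→hhp, h→hk, h→hk, p→p, p→p; joined: hk hhp hk hk p hk hhp hk hk p p.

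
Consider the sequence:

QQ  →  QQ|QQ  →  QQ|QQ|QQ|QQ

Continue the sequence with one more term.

Every step duplicates the string with '|' between the halves.
One more doubling of QQ|QQ|QQ|QQ gives the answer.

QQ|QQ|QQ|QQ|QQ|QQ|QQ|QQ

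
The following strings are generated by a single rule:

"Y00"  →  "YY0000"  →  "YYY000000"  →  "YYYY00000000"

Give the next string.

Each string has the form Y^{n} 0^{2n} (n = 1, 2, …).
For the next term, n = 5, so the run lengths are 5, 10.

YYYYY0000000000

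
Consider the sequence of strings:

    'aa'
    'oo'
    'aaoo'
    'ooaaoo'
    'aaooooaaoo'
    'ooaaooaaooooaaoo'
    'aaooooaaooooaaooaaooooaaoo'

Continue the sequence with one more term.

From term 3 onward, concatenate the second-to-last term with the last: aa·oo = aaoo, oo·aaoo = ooaaoo, …
Continuing: ooaaooaaooooaaoo · aaooooaaooooaaooaaooooaaoo gives term 8.

ooaaooaaooooaaooaaooooaaooooaaooaaooooaaoo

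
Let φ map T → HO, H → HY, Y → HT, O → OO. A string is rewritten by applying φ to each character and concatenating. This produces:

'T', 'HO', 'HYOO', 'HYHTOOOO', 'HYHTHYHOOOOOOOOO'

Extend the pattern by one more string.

HYHTHYHOHYHTHYOOOOOOOOOOOOOOOOOO

φ(HYHTHYHOOOOOOOOO) expands symbol-by-symbol to HY HT HY HO HY HT HY OO OO OO OO OO OO OO OO OO; joining the 16 pieces gives the next term.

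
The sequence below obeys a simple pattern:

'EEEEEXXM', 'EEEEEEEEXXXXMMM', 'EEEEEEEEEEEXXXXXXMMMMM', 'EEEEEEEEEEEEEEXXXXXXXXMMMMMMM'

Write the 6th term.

Reading off run lengths: E runs 5, 8, 11, 14; X runs 2, 4, 6, 8; M runs 1, 3, 5, 7 — each is linear in n (n = 1, 2, …).
At n = 6 the blocks have lengths 20, 12, 11.

EEEEEEEEEEEEEEEEEEEEXXXXXXXXXXXXMMMMMMMMMMM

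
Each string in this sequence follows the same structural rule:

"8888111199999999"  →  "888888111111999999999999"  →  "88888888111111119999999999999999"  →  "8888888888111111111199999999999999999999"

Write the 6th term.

Each string has the form 8^{2n} 1^{2n} 9^{4n}, where the shown terms are n = 2, 3, 4, 5.
For term 6, n = 7, so the run lengths are 14, 14, 28.

88888888888888111111111111119999999999999999999999999999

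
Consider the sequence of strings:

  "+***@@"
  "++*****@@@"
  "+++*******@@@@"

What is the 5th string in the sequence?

+++++***********@@@@@@

Reading off run lengths: + runs 1, 2, 3; * runs 3, 5, 7; @ runs 2, 3, 4 — each is linear in n, where the shown terms are n = 2, 3, 4.
Setting n = 6 gives 5, 11, 6 characters in each block.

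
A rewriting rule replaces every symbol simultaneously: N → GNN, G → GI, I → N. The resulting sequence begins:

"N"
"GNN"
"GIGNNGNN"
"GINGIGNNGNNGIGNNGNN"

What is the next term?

Applying the rule to each of the 19 symbols of GINGIGNNGNNGIGNNGNN gives the pieces GI N GNN GI N GI GNN GNN GI GNN GNN GI N GI GNN GNN GI GNN GNN, which concatenate to the answer.

GINGNNGINGIGNNGNNGIGNNGNNGINGIGNNGNNGIGNNGNN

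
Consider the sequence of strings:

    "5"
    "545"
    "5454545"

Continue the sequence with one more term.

s(k+1) = s(k)·4·s(k) — each term doubles the last with '4' between the halves.
One more doubling of 5454545 gives the answer.

545454545454545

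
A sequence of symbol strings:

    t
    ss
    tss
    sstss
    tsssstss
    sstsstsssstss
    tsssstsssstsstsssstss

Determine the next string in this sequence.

sstsstsssstsstsssstsssstsstsssstss

From term 3 onward, concatenate the second-to-last term with the last: t·ss = tss, ss·tss = sstss, …
The next term joins sstsstsssstss and tsssstsssstsstsssstss.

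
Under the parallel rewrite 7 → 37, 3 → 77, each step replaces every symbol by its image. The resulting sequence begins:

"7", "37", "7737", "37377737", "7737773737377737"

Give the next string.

Rewriting the 16 symbols of 7737773737377737 one by one yields 37 37 77 37 37 37 77 37 77 37 77 37 37 37 77 37; concatenated:

37377737373777377737773737377737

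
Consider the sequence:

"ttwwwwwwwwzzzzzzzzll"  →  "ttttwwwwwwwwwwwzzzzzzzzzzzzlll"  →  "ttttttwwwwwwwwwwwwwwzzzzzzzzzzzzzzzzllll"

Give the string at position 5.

ttttttttttwwwwwwwwwwwwwwwwwwwwzzzzzzzzzzzzzzzzzzzzzzzzllllll

Reading off run lengths: t runs 2, 4, 6; w runs 8, 11, 14; z runs 8, 12, 16; l runs 2, 3, 4 — each is linear in n, where the shown terms are n = 2, 3, 4.
At n = 6 the blocks have lengths 10, 20, 24, 6.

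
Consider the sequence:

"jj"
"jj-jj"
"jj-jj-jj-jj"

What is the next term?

Each string is two copies of the previous one joined by '-'.
So the next term is two copies of jj-jj-jj-jj with '-' between the halves.

jj-jj-jj-jj-jj-jj-jj-jj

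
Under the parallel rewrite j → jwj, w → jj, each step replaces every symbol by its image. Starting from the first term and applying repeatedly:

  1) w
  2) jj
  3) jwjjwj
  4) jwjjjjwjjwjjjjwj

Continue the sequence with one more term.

Rewriting the 16 symbols of jwjjjjwjjwjjjjwj one by one yields jwj jj jwj jwj jwj jwj jj jwj jwj jj jwj jwj jwj jwj jj jwj; concatenated:

jwjjjjwjjwjjwjjwjjjjwjjwjjjjwjjwjjwjjwjjjjwj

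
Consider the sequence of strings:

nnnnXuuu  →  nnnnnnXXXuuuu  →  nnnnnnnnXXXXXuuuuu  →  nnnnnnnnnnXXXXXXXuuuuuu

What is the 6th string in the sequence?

nnnnnnnnnnnnnnXXXXXXXXXXXuuuuuuuu

Reading off run lengths: n runs 4, 6, 8, 10; X runs 1, 3, 5, 7; u runs 3, 4, 5, 6 — each is linear in n (n = 1, 2, …).
Setting n = 6 gives 14, 11, 8 characters in each block.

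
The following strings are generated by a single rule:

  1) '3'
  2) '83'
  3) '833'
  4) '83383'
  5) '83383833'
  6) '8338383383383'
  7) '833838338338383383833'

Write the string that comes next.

8338383383383833838338338383383383

Each term (from the third on) is the previous term followed by the one before it: term 3 = 83·3 = 833.
So term 8 is 833838338338383383833·8338383383383.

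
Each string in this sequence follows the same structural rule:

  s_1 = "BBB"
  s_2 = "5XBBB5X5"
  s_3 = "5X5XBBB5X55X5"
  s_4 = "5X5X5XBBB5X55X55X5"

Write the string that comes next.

5X5X5X5XBBB5X55X55X55X5

Every step adds 5X to the front and 5X5 to the end of the previous string.
One more step from 5X5X5XBBB5X55X55X5 gives the answer.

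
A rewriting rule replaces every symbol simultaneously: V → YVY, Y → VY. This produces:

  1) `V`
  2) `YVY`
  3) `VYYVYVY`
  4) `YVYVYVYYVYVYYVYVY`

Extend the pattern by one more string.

Rewriting the 17 symbols of YVYVYVYYVYVYYVYVY one by one yields VY YVY VY YVY VY YVY VY VY YVY VY YVY VY VY YVY VY YVY VY; concatenated:

VYYVYVYYVYVYYVYVYVYYVYVYYVYVYVYYVYVYYVYVY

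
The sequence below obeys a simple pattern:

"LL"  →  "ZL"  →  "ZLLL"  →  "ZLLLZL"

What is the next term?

ZLLLZLZLLL

Each term (from the third on) is the previous term followed by the one before it: term 3 = ZL·LL = ZLLL.
Continuing: ZLLLZL · ZLLL gives term 5.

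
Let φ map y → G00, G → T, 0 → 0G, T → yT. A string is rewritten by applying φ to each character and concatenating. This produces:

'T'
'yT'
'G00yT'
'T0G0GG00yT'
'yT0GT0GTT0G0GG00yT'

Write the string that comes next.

Rewriting the 18 symbols of yT0GT0GTT0G0GG00yT one by one yields G00 yT 0G T yT 0G T yT yT 0G T 0G T T 0G 0G G00 yT; concatenated:

G00yT0GTyT0GTyTyT0GT0GTT0G0GG00yT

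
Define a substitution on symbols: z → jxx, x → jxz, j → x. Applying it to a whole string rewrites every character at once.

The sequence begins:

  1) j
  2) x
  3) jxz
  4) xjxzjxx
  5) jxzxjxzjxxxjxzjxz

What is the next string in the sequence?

Replace each of the 17 characters of jxzxjxzjxxxjxzjxz in place — x jxz jxx jxz x jxz jxx x jxz jxz jxz x jxz jxx x jxz jxx — and concatenate.

xjxzjxxjxzxjxzjxxxjxzjxzjxzxjxzjxxxjxzjxx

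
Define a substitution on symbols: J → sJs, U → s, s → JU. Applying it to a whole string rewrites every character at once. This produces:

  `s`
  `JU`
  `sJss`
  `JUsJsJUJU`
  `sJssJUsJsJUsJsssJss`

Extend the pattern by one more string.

Replace each of the 19 characters of sJssJUsJsJUsJsssJss in place — JU sJs JU JU sJs s JU sJs JU sJs s JU sJs JU JU JU sJs JU JU — and concatenate.

JUsJsJUJUsJssJUsJsJUsJssJUsJsJUJUJUsJsJUJU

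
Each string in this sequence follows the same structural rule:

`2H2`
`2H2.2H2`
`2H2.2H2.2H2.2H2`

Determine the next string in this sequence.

Every step duplicates the string with '.' between the halves.
So the next term is two copies of 2H2.2H2.2H2.2H2 with '.' between the halves.

2H2.2H2.2H2.2H2.2H2.2H2.2H2.2H2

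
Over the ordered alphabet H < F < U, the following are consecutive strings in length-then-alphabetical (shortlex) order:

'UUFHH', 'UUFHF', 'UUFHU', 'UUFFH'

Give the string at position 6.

Stepping forward 2 times from UUFFH: UUFFH → UUFFF, then the target.

UUFFU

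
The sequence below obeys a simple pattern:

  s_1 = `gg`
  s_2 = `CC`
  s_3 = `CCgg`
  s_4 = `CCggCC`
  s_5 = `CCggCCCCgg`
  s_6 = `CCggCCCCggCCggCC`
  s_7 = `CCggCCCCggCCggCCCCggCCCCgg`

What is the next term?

CCggCCCCggCCggCCCCggCCCCggCCggCCCCggCCggCC

From term 3 onward, concatenate the last term with the second-to-last: CC·gg = CCgg, CCgg·CC = CCggCC, …
The next term joins CCggCCCCggCCggCCCCggCCCCgg and CCggCCCCggCCggCC.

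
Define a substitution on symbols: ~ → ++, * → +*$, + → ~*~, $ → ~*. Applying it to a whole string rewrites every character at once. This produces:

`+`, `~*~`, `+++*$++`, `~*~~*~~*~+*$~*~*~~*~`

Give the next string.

+++*$+++++*$+++++*$++~*~+*$~*+++*$+++*$+++++*$++

Replace each of the 20 characters of ~*~~*~~*~+*$~*~*~~*~ in place — ++ +*$ ++ ++ +*$ ++ ++ +*$ ++ ~*~ +*$ ~* ++ +*$ ++ +*$ ++ ++ +*$ ++ — and concatenate.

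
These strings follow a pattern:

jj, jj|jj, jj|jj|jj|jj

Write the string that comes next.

jj|jj|jj|jj|jj|jj|jj|jj

Every step duplicates the string with '|' between the halves.
One more doubling of jj|jj|jj|jj gives the answer.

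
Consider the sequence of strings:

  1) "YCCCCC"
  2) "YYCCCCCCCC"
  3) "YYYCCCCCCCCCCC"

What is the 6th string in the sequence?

Term n consists of n Y's, followed by 3n+2 C's (n = 1, 2, …).
Setting n = 6 gives 6, 20 characters in each block.

YYYYYYCCCCCCCCCCCCCCCCCCCC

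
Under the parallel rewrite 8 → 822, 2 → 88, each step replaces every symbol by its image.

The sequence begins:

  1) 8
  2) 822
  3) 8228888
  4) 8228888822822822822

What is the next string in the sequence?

82288888228228228228228888822888882288888228888

φ(8228888822822822822) expands symbol-by-symbol to 822 88 88 822 822 822 822 822 88 88 822 88 88 822 88 88 822 88 88; joining the 19 pieces gives the next term.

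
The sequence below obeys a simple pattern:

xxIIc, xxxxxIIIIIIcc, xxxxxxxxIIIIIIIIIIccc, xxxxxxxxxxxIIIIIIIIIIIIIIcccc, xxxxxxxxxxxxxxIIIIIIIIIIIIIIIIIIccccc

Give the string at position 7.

Reading off run lengths: x runs 2, 5, 8, 11, 14; I runs 2, 6, 10, 14, 18; c runs 1, 2, 3, 4, 5 — each is linear in n (n = 1, 2, …).
Setting n = 7 gives 20, 26, 7 characters in each block.

xxxxxxxxxxxxxxxxxxxxIIIIIIIIIIIIIIIIIIIIIIIIIIccccccc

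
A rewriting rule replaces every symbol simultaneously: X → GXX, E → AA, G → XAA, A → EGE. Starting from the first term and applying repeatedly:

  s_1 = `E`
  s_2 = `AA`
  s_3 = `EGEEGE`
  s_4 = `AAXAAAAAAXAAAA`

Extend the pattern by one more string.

Applying the rule to each of the 14 symbols of AAXAAAAAAXAAAA gives the pieces EGE EGE GXX EGE EGE EGE EGE EGE EGE GXX EGE EGE EGE EGE, which concatenate to the answer.

EGEEGEGXXEGEEGEEGEEGEEGEEGEGXXEGEEGEEGEEGE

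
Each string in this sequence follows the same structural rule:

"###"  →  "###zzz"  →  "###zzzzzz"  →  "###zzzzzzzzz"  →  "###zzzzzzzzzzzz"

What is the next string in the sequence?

The strings grow by a fixed suffix zzz each time.
One more step from ###zzzzzzzzzzzz gives the answer.

###zzzzzzzzzzzzzzz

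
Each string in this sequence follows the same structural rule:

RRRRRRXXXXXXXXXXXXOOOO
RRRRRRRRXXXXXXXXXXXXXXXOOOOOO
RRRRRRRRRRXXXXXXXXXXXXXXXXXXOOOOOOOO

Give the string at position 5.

RRRRRRRRRRRRRRXXXXXXXXXXXXXXXXXXXXXXXXOOOOOOOOOOOO

The n-th term is 2n R's then 3n+3 X's then 2n-2 O's, where the shown terms are n = 3, 4, 5.
For term 5, n = 7, so the run lengths are 14, 24, 12.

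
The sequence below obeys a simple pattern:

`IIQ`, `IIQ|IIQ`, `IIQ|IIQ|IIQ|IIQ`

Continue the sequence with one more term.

Each string is two copies of the previous one joined by '|'.
Doubling IIQ|IIQ|IIQ|IIQ with '|' between the halves:

IIQ|IIQ|IIQ|IIQ|IIQ|IIQ|IIQ|IIQ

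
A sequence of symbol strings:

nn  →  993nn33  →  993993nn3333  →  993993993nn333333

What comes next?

Every step adds 993 to the front and 33 to the end of the previous string.
Applying this once more to 993993993nn333333:

993993993993nn33333333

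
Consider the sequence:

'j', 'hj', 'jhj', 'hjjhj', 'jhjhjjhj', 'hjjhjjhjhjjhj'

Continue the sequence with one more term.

jhjhjjhjhjjhjjhjhjjhj

Each term (from the third on) is the two preceding terms concatenated in order: term 3 = j·hj = jhj.
So term 7 is jhjhjjhj·hjjhjjhjhjjhj.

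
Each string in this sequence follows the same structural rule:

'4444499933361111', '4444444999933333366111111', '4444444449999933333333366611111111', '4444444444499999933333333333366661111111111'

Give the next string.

Term n consists of 2n+3 4's, followed by n+2 9's, followed by 3n 3's, followed by n 6's, followed by 2n+2 1's (n = 1, 2, …).
For the next term, n = 5, so the run lengths are 13, 7, 15, 5, 12.

4444444444444999999933333333333333366666111111111111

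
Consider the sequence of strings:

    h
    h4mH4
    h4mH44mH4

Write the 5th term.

h4mH44mH44mH44mH4

The strings grow by a fixed suffix 4mH4 each time.
From h4mH44mH4, 2 further steps: h4mH44mH4 → h4mH44mH44mH4 → (answer).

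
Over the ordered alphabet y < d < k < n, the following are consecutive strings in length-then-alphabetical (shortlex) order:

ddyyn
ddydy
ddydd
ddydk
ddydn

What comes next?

The successor of ddydn increments the rightmost position that isn't already n and resets every position after it to y.

ddyky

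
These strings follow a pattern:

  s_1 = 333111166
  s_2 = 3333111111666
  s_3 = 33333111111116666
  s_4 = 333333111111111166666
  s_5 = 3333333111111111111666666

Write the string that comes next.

The n-th term is n+1 3's then 2n 1's then n 6's, where the shown terms are n = 2, 3, 4, 5, 6.
Setting n = 7 gives 8, 14, 7 characters in each block.

33333333111111111111116666666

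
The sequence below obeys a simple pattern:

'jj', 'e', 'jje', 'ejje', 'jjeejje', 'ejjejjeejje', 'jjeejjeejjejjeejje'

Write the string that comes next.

This is a Fibonacci-style word recurrence s(k) = s(k−2)·s(k−1): e.g. jj·e = jje.
So term 8 is ejjejjeejje·jjeejjeejjejjeejje.

ejjejjeejjejjeejjeejjejjeejje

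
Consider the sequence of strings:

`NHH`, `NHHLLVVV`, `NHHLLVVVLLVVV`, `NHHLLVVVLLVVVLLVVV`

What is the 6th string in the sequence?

NHHLLVVVLLVVVLLVVVLLVVVLLVVV

Every step adds LLVVV to the end: s(k+1) = s(k)·LLVVV.
From NHHLLVVVLLVVVLLVVV, 2 further steps: NHHLLVVVLLVVVLLVVV → NHHLLVVVLLVVVLLVVVLLVVV → (answer).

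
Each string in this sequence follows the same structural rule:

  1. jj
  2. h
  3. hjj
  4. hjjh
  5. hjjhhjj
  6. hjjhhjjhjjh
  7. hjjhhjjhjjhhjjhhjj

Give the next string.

Each term (from the third on) is the previous term followed by the one before it: term 3 = h·jj = hjj.
The next term joins hjjhhjjhjjhhjjhhjj and hjjhhjjhjjh.

hjjhhjjhjjhhjjhhjjhjjhhjjhjjh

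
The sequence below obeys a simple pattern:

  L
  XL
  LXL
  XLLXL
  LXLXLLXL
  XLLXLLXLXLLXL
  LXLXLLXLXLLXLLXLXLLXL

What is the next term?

XLLXLLXLXLLXLLXLXLLXLXLLXLLXLXLLXL

This is a Fibonacci-style word recurrence s(k) = s(k−2)·s(k−1): e.g. L·XL = LXL.
The next term joins XLLXLLXLXLLXL and LXLXLLXLXLLXLLXLXLLXL.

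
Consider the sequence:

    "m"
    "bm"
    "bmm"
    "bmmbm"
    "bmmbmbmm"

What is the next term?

bmmbmbmmbmmbm

Each term (from the third on) is the previous term followed by the one before it: term 3 = bm·m = bmm.
Continuing: bmmbmbmm · bmmbm gives term 6.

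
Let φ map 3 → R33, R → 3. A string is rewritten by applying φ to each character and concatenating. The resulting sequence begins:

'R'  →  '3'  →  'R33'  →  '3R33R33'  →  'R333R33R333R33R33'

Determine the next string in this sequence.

Rewriting the 17 symbols of R333R33R333R33R33 one by one yields 3 R33 R33 R33 3 R33 R33 3 R33 R33 R33 3 R33 R33 3 R33 R33; concatenated:

3R33R33R333R33R333R33R33R333R33R333R33R33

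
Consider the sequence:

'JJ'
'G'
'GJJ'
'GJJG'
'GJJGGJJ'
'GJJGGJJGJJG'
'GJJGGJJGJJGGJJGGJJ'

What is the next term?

This is a Fibonacci-style word recurrence s(k) = s(k−1)·s(k−2): e.g. G·JJ = GJJ.
The next term joins GJJGGJJGJJGGJJGGJJ and GJJGGJJGJJG.

GJJGGJJGJJGGJJGGJJGJJGGJJGJJG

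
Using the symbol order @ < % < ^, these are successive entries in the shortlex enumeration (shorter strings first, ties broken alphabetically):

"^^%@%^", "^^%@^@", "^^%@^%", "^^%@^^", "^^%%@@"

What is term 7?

Advancing 2 positions from ^^%%@@ through ^^%%@@ → ^^%%@% reaches term 7.

^^%%@^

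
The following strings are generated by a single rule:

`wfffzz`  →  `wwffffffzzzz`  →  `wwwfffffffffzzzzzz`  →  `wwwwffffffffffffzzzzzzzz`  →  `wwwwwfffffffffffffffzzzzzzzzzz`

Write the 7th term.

The n-th term is n w's then 3n f's then 2n z's (n = 1, 2, …).
For term 7, n = 7, so the run lengths are 7, 21, 14.

wwwwwwwfffffffffffffffffffffzzzzzzzzzzzzzz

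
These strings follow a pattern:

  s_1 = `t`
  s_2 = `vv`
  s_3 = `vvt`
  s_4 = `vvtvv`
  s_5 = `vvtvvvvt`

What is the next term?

vvtvvvvtvvtvv

Each term (from the third on) is the previous term followed by the one before it: term 3 = vv·t = vvt.
So term 6 is vvtvvvvt·vvtvv.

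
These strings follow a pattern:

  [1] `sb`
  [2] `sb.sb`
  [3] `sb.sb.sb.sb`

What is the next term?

s(k+1) = s(k)·.·s(k) — each term doubles the last with '.' between the halves.
Doubling sb.sb.sb.sb with '.' between the halves:

sb.sb.sb.sb.sb.sb.sb.sb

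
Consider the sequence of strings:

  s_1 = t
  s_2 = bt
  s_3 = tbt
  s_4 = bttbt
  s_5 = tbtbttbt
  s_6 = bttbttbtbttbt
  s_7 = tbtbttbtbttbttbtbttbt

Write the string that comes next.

Each term (from the third on) is the two preceding terms concatenated in order: term 3 = t·bt = tbt.
So term 8 is bttbttbtbttbt·tbtbttbtbttbttbtbttbt.

bttbttbtbttbttbtbttbtbttbttbtbttbt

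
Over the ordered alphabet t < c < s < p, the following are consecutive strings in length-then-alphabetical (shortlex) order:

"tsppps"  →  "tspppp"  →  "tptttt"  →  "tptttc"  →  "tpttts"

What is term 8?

Continuing the enumeration 3 steps past tpttts: tpttts → tptttp → tpttct → (answer).

tpttcc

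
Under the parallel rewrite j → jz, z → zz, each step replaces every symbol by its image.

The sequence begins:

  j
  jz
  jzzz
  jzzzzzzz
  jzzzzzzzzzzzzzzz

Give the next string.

φ(jzzzzzzzzzzzzzzz) expands symbol-by-symbol to jz zz zz zz zz zz zz zz zz zz zz zz zz zz zz zz; joining the 16 pieces gives the next term.

jzzzzzzzzzzzzzzzzzzzzzzzzzzzzzzz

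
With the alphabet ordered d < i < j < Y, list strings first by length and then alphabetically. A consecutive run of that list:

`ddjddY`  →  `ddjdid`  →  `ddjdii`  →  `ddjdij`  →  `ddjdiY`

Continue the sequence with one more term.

ddjdjd

Treat ddjdiY as a base-4 numeral over the given alphabet and add one, carrying through any trailing Y's.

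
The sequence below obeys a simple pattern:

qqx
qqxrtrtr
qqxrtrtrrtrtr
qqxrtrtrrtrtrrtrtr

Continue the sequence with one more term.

The strings grow by a fixed suffix rtrtr each time.
Applying this once more to qqxrtrtrrtrtrrtrtr:

qqxrtrtrrtrtrrtrtrrtrtr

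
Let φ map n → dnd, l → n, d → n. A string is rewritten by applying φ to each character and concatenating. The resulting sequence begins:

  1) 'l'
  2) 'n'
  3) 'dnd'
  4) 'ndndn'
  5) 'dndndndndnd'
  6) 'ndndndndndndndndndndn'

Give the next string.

dndndndndndndndndndndndndndndndndndndndndnd

Replace each of the 21 characters of ndndndndndndndndndndn in place — dnd n dnd n dnd n dnd n dnd n dnd n dnd n dnd n dnd n dnd n dnd — and concatenate.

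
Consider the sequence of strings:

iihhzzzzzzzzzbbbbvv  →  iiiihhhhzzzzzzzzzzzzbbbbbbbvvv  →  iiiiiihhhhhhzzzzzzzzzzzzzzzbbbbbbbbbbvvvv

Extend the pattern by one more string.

iiiiiiiihhhhhhhhzzzzzzzzzzzzzzzzzzbbbbbbbbbbbbbvvvvv

Term n consists of 2n-2 i's, followed by 2n-2 h's, followed by 3n+3 z's, followed by 3n-2 b's, followed by n v's, where the shown terms are n = 2, 3, 4.
For the next term, n = 5, so the run lengths are 8, 8, 18, 13, 5.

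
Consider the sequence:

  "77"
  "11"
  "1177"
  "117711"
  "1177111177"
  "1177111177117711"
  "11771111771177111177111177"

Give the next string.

117711117711771111771111771177111177117711

This is a Fibonacci-style word recurrence s(k) = s(k−1)·s(k−2): e.g. 11·77 = 1177.
Continuing: 11771111771177111177111177 · 1177111177117711 gives term 8.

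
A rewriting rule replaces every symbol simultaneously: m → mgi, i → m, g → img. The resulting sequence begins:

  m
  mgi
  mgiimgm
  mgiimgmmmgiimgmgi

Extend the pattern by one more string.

Replace each of the 17 characters of mgiimgmmmgiimgmgi in place — mgi img m m mgi img mgi mgi mgi img m m mgi img mgi img m — and concatenate.

mgiimgmmmgiimgmgimgimgiimgmmmgiimgmgiimgm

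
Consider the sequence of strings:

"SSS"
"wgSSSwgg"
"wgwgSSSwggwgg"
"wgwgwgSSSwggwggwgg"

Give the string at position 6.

s(k+1) = wg·s(k)·wgg, so each term gains wg as a prefix and wgg as a suffix.
From wgwgwgSSSwggwggwgg, 2 further steps: wgwgwgSSSwggwggwgg → wgwgwgwgSSSwggwggwggwgg → (answer).

wgwgwgwgwgSSSwggwggwggwggwgg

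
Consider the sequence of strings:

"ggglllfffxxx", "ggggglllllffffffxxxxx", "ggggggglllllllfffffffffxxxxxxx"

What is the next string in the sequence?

ggggggggglllllllllffffffffffffxxxxxxxxx

Each string has the form g^{2n+1} l^{2n+1} f^{3n} x^{2n+1} (n = 1, 2, …).
For the next term, n = 4, so the run lengths are 9, 9, 12, 9.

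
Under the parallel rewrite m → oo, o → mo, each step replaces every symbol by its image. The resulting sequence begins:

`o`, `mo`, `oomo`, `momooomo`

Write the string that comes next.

oomooomomomooomo

Rewriting each symbol of momooomo: m→oo, o→mo, m→oo, o→mo, o→mo, o→mo, m→oo, o→mo, which concatenates to oo mo oo mo mo mo oo mo.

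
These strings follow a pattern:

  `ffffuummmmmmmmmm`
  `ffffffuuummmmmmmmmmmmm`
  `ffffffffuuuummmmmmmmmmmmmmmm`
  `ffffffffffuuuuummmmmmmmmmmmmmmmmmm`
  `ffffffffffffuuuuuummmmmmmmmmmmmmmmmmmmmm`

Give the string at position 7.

The n-th term is 2n-2 f's then n-1 u's then 3n+1 m's, where the shown terms are n = 3, 4, 5, 6, 7.
For term 7, n = 9, so the run lengths are 16, 8, 28.

ffffffffffffffffuuuuuuuummmmmmmmmmmmmmmmmmmmmmmmmmmm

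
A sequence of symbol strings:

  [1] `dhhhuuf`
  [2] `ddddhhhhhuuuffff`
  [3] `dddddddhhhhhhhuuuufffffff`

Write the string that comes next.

Reading off run lengths: d runs 1, 4, 7; h runs 3, 5, 7; u runs 2, 3, 4; f runs 1, 4, 7 — each is linear in n (n = 1, 2, …).
For the next term, n = 4, so the run lengths are 10, 9, 5, 10.

ddddddddddhhhhhhhhhuuuuuffffffffff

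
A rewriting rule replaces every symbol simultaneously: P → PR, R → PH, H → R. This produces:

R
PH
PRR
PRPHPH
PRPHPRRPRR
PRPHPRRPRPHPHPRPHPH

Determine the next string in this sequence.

PRPHPRRPRPHPHPRPHPRRPRRPRPHPRRPRR

φ(PRPHPRRPRPHPHPRPHPH) expands symbol-by-symbol to PR PH PR R PR PH PH PR PH PR R PR R PR PH PR R PR R; joining the 19 pieces gives the next term.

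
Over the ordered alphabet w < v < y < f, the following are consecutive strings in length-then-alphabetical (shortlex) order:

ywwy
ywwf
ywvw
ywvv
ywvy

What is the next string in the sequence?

Find the rightmost character of ywvy below f, bump it to the next letter, and reset everything to its right to w.

ywvf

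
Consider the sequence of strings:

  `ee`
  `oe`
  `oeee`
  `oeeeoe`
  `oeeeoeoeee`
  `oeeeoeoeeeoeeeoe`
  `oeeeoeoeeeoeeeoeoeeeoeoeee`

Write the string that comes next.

From term 3 onward, concatenate the last term with the second-to-last: oe·ee = oeee, oeee·oe = oeeeoe, …
Continuing: oeeeoeoeeeoeeeoeoeeeoeoeee · oeeeoeoeeeoeeeoe gives term 8.

oeeeoeoeeeoeeeoeoeeeoeoeeeoeeeoeoeeeoeeeoe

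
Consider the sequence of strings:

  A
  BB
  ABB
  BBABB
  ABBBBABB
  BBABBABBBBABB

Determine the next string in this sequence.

ABBBBABBBBABBABBBBABB

Each term (from the third on) is the two preceding terms concatenated in order: term 3 = A·BB = ABB.
Continuing: ABBBBABB · BBABBABBBBABB gives term 7.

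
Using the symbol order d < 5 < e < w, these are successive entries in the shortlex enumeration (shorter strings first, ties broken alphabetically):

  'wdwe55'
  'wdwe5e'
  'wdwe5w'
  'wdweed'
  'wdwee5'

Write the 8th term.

wdwewd

Stepping forward 3 times from wdwee5: wdwee5 → wdweee → wdweew, then the target.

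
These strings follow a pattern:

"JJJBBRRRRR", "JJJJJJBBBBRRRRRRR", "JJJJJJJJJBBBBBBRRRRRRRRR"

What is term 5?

The n-th term is 3n J's then 2n B's then 2n+3 R's (n = 1, 2, …).
At n = 5 the blocks have lengths 15, 10, 13.

JJJJJJJJJJJJJJJBBBBBBBBBBRRRRRRRRRRRRR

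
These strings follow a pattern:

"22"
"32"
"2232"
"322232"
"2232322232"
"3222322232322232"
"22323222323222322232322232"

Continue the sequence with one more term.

322232223232223222323222323222322232322232

Each term (from the third on) is the two preceding terms concatenated in order: term 3 = 22·32 = 2232.
So term 8 is 3222322232322232·22323222323222322232322232.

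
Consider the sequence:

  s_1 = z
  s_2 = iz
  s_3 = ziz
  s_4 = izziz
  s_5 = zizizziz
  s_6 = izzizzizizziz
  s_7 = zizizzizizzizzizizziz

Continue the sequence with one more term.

izzizzizizzizzizizzizizzizzizizziz

This is a Fibonacci-style word recurrence s(k) = s(k−2)·s(k−1): e.g. z·iz = ziz.
The next term joins izzizzizizziz and zizizzizizzizzizizziz.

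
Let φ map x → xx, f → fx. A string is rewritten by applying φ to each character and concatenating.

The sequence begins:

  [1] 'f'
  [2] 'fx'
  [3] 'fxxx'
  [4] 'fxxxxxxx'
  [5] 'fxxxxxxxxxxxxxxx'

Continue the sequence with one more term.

Rewriting the 16 symbols of fxxxxxxxxxxxxxxx one by one yields fx xx xx xx xx xx xx xx xx xx xx xx xx xx xx xx; concatenated:

fxxxxxxxxxxxxxxxxxxxxxxxxxxxxxxx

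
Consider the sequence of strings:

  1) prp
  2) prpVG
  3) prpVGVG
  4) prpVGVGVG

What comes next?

Each term is the previous one with VG appended.
Applying this once more to prpVGVGVG:

prpVGVGVGVG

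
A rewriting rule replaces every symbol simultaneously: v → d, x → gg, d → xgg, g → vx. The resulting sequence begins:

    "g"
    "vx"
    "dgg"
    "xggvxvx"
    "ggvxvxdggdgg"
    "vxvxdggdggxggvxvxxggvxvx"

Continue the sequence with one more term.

Applying the rule to each of the 24 symbols of vxvxdggdggxggvxvxxggvxvx gives the pieces d gg d gg xgg vx vx xgg vx vx gg vx vx d gg d gg gg vx vx d gg d gg, which concatenate to the answer.

dggdggxggvxvxxggvxvxggvxvxdggdggggvxvxdggdgg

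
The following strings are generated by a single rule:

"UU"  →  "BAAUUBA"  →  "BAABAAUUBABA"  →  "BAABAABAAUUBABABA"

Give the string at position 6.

Every step adds BAA to the front and BA to the end of the previous string.
From BAABAABAAUUBABABA, 2 further steps: BAABAABAAUUBABABA → BAABAABAABAAUUBABABABA → (answer).

BAABAABAABAABAAUUBABABABABA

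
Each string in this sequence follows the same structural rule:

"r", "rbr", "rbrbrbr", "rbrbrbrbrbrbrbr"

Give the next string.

s(k+1) = s(k)·b·s(k) — each term doubles the last with 'b' between the halves.
So the next term is two copies of rbrbrbrbrbrbrbr with 'b' between the halves.

rbrbrbrbrbrbrbrbrbrbrbrbrbrbrbr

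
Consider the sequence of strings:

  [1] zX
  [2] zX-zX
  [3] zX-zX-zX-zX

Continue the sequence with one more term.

Every step duplicates the string with '-' between the halves.
One more doubling of zX-zX-zX-zX gives the answer.

zX-zX-zX-zX-zX-zX-zX-zX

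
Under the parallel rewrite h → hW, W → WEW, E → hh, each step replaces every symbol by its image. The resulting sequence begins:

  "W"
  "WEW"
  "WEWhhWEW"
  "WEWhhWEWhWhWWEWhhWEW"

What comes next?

WEWhhWEWhWhWWEWhhWEWhWWEWhWWEWWEWhhWEWhWhWWEWhhWEW

Applying the rule to each of the 20 symbols of WEWhhWEWhWhWWEWhhWEW gives the pieces WEW hh WEW hW hW WEW hh WEW hW WEW hW WEW WEW hh WEW hW hW WEW hh WEW, which concatenate to the answer.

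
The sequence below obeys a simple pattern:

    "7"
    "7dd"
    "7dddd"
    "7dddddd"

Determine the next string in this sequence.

The strings grow by a fixed suffix dd each time.
So the next term is 7dddddd·dd.

7dddddddd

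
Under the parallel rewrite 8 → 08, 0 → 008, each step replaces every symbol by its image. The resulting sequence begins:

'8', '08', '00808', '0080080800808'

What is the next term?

Rewriting the 13 symbols of 0080080800808 one by one yields 008 008 08 008 008 08 008 08 008 008 08 008 08; concatenated:

0080080800800808008080080080800808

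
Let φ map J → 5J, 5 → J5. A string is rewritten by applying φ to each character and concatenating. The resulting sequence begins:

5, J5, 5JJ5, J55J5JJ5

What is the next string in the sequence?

5JJ5J55JJ55J5JJ5

Apply φ to J55J5JJ5 symbol by symbol: J→5J, 5→J5, 5→J5, J→5J, 5→J5, J→5J, J→5J, 5→J5; joined: 5J J5 J5 5J J5 5J 5J J5.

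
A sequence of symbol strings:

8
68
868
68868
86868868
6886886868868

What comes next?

868688686886886868868

Each term (from the third on) is the two preceding terms concatenated in order: term 3 = 8·68 = 868.
The next term joins 86868868 and 6886886868868.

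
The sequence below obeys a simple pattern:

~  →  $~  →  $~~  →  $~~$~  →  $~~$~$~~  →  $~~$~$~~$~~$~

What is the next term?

$~~$~$~~$~~$~$~~$~$~~

Each term (from the third on) is the previous term followed by the one before it: term 3 = $~·~ = $~~.
Continuing: $~~$~$~~$~~$~ · $~~$~$~~ gives term 7.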